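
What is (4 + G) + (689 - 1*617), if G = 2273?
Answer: 2349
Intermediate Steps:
(4 + G) + (689 - 1*617) = (4 + 2273) + (689 - 1*617) = 2277 + (689 - 617) = 2277 + 72 = 2349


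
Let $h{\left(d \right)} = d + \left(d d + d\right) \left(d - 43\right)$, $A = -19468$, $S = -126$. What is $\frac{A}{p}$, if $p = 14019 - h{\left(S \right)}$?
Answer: $- \frac{19468}{2675895} \approx -0.0072753$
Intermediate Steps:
$h{\left(d \right)} = d + \left(-43 + d\right) \left(d + d^{2}\right)$ ($h{\left(d \right)} = d + \left(d^{2} + d\right) \left(-43 + d\right) = d + \left(d + d^{2}\right) \left(-43 + d\right) = d + \left(-43 + d\right) \left(d + d^{2}\right)$)
$p = 2675895$ ($p = 14019 - - 126 \left(-42 + \left(-126\right)^{2} - -5292\right) = 14019 - - 126 \left(-42 + 15876 + 5292\right) = 14019 - \left(-126\right) 21126 = 14019 - -2661876 = 14019 + 2661876 = 2675895$)
$\frac{A}{p} = - \frac{19468}{2675895}$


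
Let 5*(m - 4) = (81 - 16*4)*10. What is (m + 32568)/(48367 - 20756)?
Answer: 32606/27611 ≈ 1.1809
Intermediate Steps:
m = 38 (m = 4 + ((81 - 16*4)*10)/5 = 4 + ((81 - 64)*10)/5 = 4 + (17*10)/5 = 4 + (⅕)*170 = 4 + 34 = 38)
(m + 32568)/(48367 - 20756) = (38 + 32568)/(48367 - 20756) = 32606/27611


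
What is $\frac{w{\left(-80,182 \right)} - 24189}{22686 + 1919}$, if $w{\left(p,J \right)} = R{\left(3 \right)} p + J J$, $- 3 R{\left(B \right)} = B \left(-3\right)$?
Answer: $\frac{47}{133} \approx 0.35338$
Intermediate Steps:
$R{\left(B \right)} = B$ ($R{\left(B \right)} = - \frac{B \left(-3\right)}{3} = - \frac{\left(-3\right) B}{3} = B$)
$w{\left(p,J \right)} = J^{2} + 3 p$ ($w{\left(p,J \right)} = 3 p + J J = 3 p + J^{2} = J^{2} + 3 p$)
$\frac{w{\left(-80,182 \right)} - 24189}{22686 + 1919} = \frac{\left(182^{2} + 3 \left(-80\right)\right) - 24189}{22686 + 1919} = \frac{\left(33124 - 240\right) - 24189}{24605} = \left(32884 - 24189\right) \frac{1}{24605} = 8695 \cdot \frac{1}{24605} = \frac{47}{133}$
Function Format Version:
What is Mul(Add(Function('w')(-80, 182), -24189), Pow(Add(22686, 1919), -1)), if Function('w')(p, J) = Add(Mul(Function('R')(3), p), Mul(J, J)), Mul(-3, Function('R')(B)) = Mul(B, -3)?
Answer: Rational(47, 133) ≈ 0.35338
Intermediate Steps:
Function('R')(B) = B (Function('R')(B) = Mul(Rational(-1, 3), Mul(B, -3)) = Mul(Rational(-1, 3), Mul(-3, B)) = B)
Function('w')(p, J) = Add(Pow(J, 2), Mul(3, p)) (Function('w')(p, J) = Add(Mul(3, p), Mul(J, J)) = Add(Mul(3, p), Pow(J, 2)) = Add(Pow(J, 2), Mul(3, p)))
Mul(Add(Function('w')(-80, 182), -24189), Pow(Add(22686, 1919), -1)) = Mul(Add(Add(Pow(182, 2), Mul(3, -80)), -24189), Pow(Add(22686, 1919), -1)) = Mul(Add(Add(33124, -240), -24189), Pow(24605, -1)) = Mul(Add(32884, -24189), Rational(1, 24605)) = Mul(8695, Rational(1, 24605)) = Rational(47, 133)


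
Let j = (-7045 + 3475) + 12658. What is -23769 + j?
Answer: -14681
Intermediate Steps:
j = 9088 (j = -3570 + 12658 = 9088)
-23769 + j = -23769 + 9088 = -14681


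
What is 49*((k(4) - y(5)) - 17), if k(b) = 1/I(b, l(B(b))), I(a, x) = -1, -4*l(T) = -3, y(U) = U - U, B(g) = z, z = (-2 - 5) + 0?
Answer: -882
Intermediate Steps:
z = -7 (z = -7 + 0 = -7)
B(g) = -7
y(U) = 0
l(T) = ¾ (l(T) = -¼*(-3) = ¾)
k(b) = -1 (k(b) = 1/(-1) = -1)
49*((k(4) - y(5)) - 17) = 49*((-1 - 1*0) - 17) = 49*((-1 + 0) - 17) = 49*(-1 - 17) = 49*(-18) = -882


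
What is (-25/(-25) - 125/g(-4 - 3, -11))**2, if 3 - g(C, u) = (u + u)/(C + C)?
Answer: 29929/4 ≈ 7482.3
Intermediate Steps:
g(C, u) = 3 - u/C (g(C, u) = 3 - (u + u)/(C + C) = 3 - 2*u/(2*C) = 3 - 2*u*1/(2*C) = 3 - u/C)
(-25/(-25) - 125/g(-4 - 3, -11))**2 = (-25/(-25) - 125/(3 - 1*(-11)/(-4 - 3)))**2 = (-25*(-1/25) - 125/(3 - 1*(-11)/(-7)))**2 = (1 - 125/(3 - 1*(-11)*(-1/7)))**2 = (1 - 125/(3 - 11/7))**2 = (1 - 125/10/7)**2 = (1 - 125*7/10)**2 = (1 - 175/2)**2 = (-173/2)**2 = 29929/4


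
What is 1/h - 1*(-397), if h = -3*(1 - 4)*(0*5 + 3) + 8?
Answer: 13896/35 ≈ 397.03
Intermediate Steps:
h = 35 (h = -(-9)*(0 + 3) + 8 = -(-9)*3 + 8 = -3*(-9) + 8 = 27 + 8 = 35)
1/h - 1*(-397) = 1/35 - 1*(-397) = 1/35 + 397 = 13896/35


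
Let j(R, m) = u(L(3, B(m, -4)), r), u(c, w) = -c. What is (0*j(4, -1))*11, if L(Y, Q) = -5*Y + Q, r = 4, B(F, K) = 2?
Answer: 0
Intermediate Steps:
L(Y, Q) = Q - 5*Y
j(R, m) = 13 (j(R, m) = -(2 - 5*3) = -(2 - 15) = -1*(-13) = 13)
(0*j(4, -1))*11 = (0*13)*11 = 0*11 = 0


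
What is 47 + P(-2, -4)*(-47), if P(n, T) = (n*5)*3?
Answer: 1457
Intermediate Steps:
P(n, T) = 15*n (P(n, T) = (5*n)*3 = 15*n)
47 + P(-2, -4)*(-47) = 47 + (15*(-2))*(-47) = 47 - 30*(-47) = 47 + 1410 = 1457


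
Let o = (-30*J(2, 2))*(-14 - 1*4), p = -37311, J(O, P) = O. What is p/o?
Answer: -12437/360 ≈ -34.547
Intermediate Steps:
o = 1080 (o = (-30*2)*(-14 - 1*4) = -60*(-14 - 4) = -60*(-18) = 1080)
p/o = -37311/1080 = -37311*1/1080 = -12437/360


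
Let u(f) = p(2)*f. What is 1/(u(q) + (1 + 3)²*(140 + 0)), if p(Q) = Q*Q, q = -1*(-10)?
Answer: 1/2280 ≈ 0.00043860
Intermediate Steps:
q = 10
p(Q) = Q²
u(f) = 4*f (u(f) = 2²*f = 4*f)
1/(u(q) + (1 + 3)²*(140 + 0)) = 1/(4*10 + (1 + 3)²*(140 + 0)) = 1/(40 + 4²*140) = 1/(40 + 16*140) = 1/(40 + 2240) = 1/2280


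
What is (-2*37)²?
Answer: 5476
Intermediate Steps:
(-2*37)² = (-74)² = 5476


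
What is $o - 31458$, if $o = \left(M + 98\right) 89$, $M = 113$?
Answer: $-12679$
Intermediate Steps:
$o = 18779$ ($o = \left(113 + 98\right) 89 = 211 \cdot 89 = 18779$)
$o - 31458 = 18779 - 31458 = -12679$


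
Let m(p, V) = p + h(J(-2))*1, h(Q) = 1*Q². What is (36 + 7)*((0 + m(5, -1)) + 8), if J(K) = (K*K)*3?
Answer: 6751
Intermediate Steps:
J(K) = 3*K² (J(K) = K²*3 = 3*K²)
h(Q) = Q²
m(p, V) = 144 + p (m(p, V) = p + (3*(-2)²)²*1 = p + (3*4)²*1 = p + 12²*1 = p + 144*1 = p + 144 = 144 + p)
(36 + 7)*((0 + m(5, -1)) + 8) = (36 + 7)*((0 + (144 + 5)) + 8) = 43*((0 + 149) + 8) = 43*(149 + 8) = 43*157 = 6751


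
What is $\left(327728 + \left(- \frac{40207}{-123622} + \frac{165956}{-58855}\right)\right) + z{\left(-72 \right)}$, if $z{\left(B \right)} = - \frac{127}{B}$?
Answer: $\frac{85840889605230623}{261927821160} \approx 3.2773 \cdot 10^{5}$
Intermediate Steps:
$\left(327728 + \left(- \frac{40207}{-123622} + \frac{165956}{-58855}\right)\right) + z{\left(-72 \right)} = \left(327728 + \left(- \frac{40207}{-123622} + \frac{165956}{-58855}\right)\right) - \frac{127}{-72} = \left(327728 + \left(\left(-40207\right) \left(- \frac{1}{123622}\right) + 165956 \left(- \frac{1}{58855}\right)\right)\right) - - \frac{127}{72} = \left(327728 + \left(\frac{40207}{123622} - \frac{165956}{58855}\right)\right) + \frac{127}{72} = \left(327728 - \frac{18149429647}{7275772810}\right) + \frac{127}{72} = \frac{2384456322046033}{7275772810} + \frac{127}{72} = \frac{85840889605230623}{261927821160}$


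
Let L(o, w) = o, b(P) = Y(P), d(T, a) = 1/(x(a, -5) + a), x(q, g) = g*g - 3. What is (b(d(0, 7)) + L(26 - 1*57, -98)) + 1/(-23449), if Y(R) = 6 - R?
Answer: -17024003/680021 ≈ -25.035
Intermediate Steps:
x(q, g) = -3 + g² (x(q, g) = g² - 3 = -3 + g²)
d(T, a) = 1/(22 + a) (d(T, a) = 1/((-3 + (-5)²) + a) = 1/((-3 + 25) + a) = 1/(22 + a))
b(P) = 6 - P
(b(d(0, 7)) + L(26 - 1*57, -98)) + 1/(-23449) = ((6 - 1/(22 + 7)) + (26 - 1*57)) + 1/(-23449) = ((6 - 1/29) + (26 - 57)) - 1/23449 = ((6 - 1*1/29) - 31) - 1/23449 = ((6 - 1/29) - 31) - 1/23449 = (173/29 - 31) - 1/23449 = -726/29 - 1/23449 = -17024003/680021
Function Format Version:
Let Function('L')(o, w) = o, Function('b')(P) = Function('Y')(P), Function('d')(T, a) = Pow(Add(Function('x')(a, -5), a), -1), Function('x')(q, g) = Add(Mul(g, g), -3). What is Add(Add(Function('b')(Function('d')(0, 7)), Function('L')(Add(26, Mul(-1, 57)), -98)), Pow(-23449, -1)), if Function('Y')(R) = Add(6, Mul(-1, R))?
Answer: Rational(-17024003, 680021) ≈ -25.035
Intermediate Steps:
Function('x')(q, g) = Add(-3, Pow(g, 2)) (Function('x')(q, g) = Add(Pow(g, 2), -3) = Add(-3, Pow(g, 2)))
Function('d')(T, a) = Pow(Add(22, a), -1) (Function('d')(T, a) = Pow(Add(Add(-3, Pow(-5, 2)), a), -1) = Pow(Add(Add(-3, 25), a), -1) = Pow(Add(22, a), -1))
Function('b')(P) = Add(6, Mul(-1, P))
Add(Add(Function('b')(Function('d')(0, 7)), Function('L')(Add(26, Mul(-1, 57)), -98)), Pow(-23449, -1)) = Add(Add(Add(6, Mul(-1, Pow(Add(22, 7), -1))), Add(26, Mul(-1, 57))), Pow(-23449, -1)) = Add(Add(Add(6, Mul(-1, Pow(29, -1))), Add(26, -57)), Rational(-1, 23449)) = Add(Add(Add(6, Mul(-1, Rational(1, 29))), -31), Rational(-1, 23449)) = Add(Add(Add(6, Rational(-1, 29)), -31), Rational(-1, 23449)) = Add(Add(Rational(173, 29), -31), Rational(-1, 23449)) = Add(Rational(-726, 29), Rational(-1, 23449)) = Rational(-17024003, 680021)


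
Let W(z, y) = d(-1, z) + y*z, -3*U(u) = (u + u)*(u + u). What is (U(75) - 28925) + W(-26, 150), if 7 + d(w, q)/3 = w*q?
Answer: -40268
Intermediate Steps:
d(w, q) = -21 + 3*q*w (d(w, q) = -21 + 3*(w*q) = -21 + 3*(q*w) = -21 + 3*q*w)
U(u) = -4*u²/3 (U(u) = -(u + u)*(u + u)/3 = -2*u*2*u/3 = -4*u²/3)
W(z, y) = -21 - 3*z + y*z (W(z, y) = (-21 + 3*z*(-1)) + y*z = (-21 - 3*z) + y*z = -21 - 3*z + y*z)
(U(75) - 28925) + W(-26, 150) = (-4/3*75² - 28925) + (-21 - 3*(-26) + 150*(-26)) = (-4/3*5625 - 28925) + (-21 + 78 - 3900) = (-7500 - 28925) - 3843 = -36425 - 3843 = -40268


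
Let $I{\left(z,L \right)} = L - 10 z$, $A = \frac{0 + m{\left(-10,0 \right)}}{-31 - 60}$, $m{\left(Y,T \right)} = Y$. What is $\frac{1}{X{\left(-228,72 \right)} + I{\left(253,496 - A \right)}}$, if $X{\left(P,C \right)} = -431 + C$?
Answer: $- \frac{91}{217773} \approx -0.00041787$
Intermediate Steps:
$A = \frac{10}{91}$ ($A = \frac{0 - 10}{-31 - 60} = - \frac{10}{-91} = \left(-10\right) \left(- \frac{1}{91}\right) = \frac{10}{91} \approx 0.10989$)
$\frac{1}{X{\left(-228,72 \right)} + I{\left(253,496 - A \right)}} = \frac{1}{\left(-431 + 72\right) + \left(\left(496 - \frac{10}{91}\right) - 2530\right)} = \frac{1}{-359 + \left(\left(496 - \frac{10}{91}\right) - 2530\right)} = \frac{1}{-359 + \left(\frac{45126}{91} - 2530\right)} = \frac{1}{-359 - \frac{185104}{91}} = \frac{1}{- \frac{217773}{91}} = - \frac{91}{217773}$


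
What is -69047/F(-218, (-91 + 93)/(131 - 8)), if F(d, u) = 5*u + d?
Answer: 8492781/26804 ≈ 316.85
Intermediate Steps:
F(d, u) = d + 5*u
-69047/F(-218, (-91 + 93)/(131 - 8)) = -69047/(-218 + 5*((-91 + 93)/(131 - 8))) = -69047/(-218 + 5*(2/123)) = -69047/(-218 + 10/123) = -69047/(-26804/123) = -69047*(-123/26804) = 8492781/26804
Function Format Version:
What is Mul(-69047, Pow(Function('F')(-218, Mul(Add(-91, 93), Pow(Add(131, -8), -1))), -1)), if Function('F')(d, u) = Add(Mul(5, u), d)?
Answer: Rational(8492781, 26804) ≈ 316.85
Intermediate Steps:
Function('F')(d, u) = Add(d, Mul(5, u))
Mul(-69047, Pow(Function('F')(-218, Mul(Add(-91, 93), Pow(Add(131, -8), -1))), -1)) = Mul(-69047, Pow(Add(-218, Mul(5, Mul(Add(-91, 93), Pow(Add(131, -8), -1)))), -1)) = Mul(-69047, Pow(Add(-218, Mul(5, Mul(2, Pow(123, -1)))), -1)) = Mul(-69047, Pow(Add(-218, Mul(5, Mul(2, Rational(1, 123)))), -1)) = Mul(-69047, Pow(Add(-218, Mul(5, Rational(2, 123))), -1)) = Mul(-69047, Pow(Add(-218, Rational(10, 123)), -1)) = Mul(-69047, Pow(Rational(-26804, 123), -1)) = Mul(-69047, Rational(-123, 26804)) = Rational(8492781, 26804)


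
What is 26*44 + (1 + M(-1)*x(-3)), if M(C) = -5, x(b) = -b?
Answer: 1130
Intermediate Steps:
26*44 + (1 + M(-1)*x(-3)) = 26*44 + (1 - (-5)*(-3)) = 1144 + (1 - 5*3) = 1144 + (1 - 15) = 1144 - 14 = 1130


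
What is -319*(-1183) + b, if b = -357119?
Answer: 20258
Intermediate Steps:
-319*(-1183) + b = -319*(-1183) - 357119 = 377377 - 357119 = 20258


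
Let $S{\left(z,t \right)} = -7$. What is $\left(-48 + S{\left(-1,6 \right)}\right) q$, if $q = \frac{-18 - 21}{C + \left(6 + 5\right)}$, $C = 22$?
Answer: $65$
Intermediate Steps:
$q = - \frac{13}{11}$ ($q = \frac{-18 - 21}{22 + \left(6 + 5\right)} = - \frac{39}{22 + 11} = - \frac{39}{33} = \left(-39\right) \frac{1}{33} = - \frac{13}{11} \approx -1.1818$)
$\left(-48 + S{\left(-1,6 \right)}\right) q = \left(-48 - 7\right) \left(- \frac{13}{11}\right) = \left(-55\right) \left(- \frac{13}{11}\right) = 65$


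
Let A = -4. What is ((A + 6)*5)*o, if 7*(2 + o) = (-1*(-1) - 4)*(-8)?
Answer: 100/7 ≈ 14.286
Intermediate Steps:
o = 10/7 (o = -2 + ((-1*(-1) - 4)*(-8))/7 = -2 + ((1 - 4)*(-8))/7 = -2 + (-3*(-8))/7 = -2 + (⅐)*24 = -2 + 24/7 = 10/7 ≈ 1.4286)
((A + 6)*5)*o = ((-4 + 6)*5)*(10/7) = (2*5)*(10/7) = 10*(10/7) = 100/7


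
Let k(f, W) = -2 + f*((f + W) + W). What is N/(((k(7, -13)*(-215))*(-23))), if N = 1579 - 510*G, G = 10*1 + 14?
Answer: 10661/667575 ≈ 0.015970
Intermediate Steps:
k(f, W) = -2 + f*(f + 2*W) (k(f, W) = -2 + f*((W + f) + W) = -2 + f*(f + 2*W))
G = 24 (G = 10 + 14 = 24)
N = -10661 (N = 1579 - 510*24 = 1579 - 12240 = -10661)
N/(((k(7, -13)*(-215))*(-23))) = -10661*1/(4945*(-2 + 7² + 2*(-13)*7)) = -10661*1/(4945*(-2 + 49 - 182)) = -10661/(-135*(-215)*(-23)) = -10661/(29025*(-23)) = -10661/(-667575) = -10661*(-1/667575) = 10661/667575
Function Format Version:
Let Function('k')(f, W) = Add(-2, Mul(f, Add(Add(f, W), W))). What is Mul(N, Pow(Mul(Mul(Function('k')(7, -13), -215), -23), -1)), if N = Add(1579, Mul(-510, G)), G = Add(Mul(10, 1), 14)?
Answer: Rational(10661, 667575) ≈ 0.015970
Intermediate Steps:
Function('k')(f, W) = Add(-2, Mul(f, Add(f, Mul(2, W)))) (Function('k')(f, W) = Add(-2, Mul(f, Add(Add(W, f), W))) = Add(-2, Mul(f, Add(f, Mul(2, W)))))
G = 24 (G = Add(10, 14) = 24)
N = -10661 (N = Add(1579, Mul(-510, 24)) = Add(1579, -12240) = -10661)
Mul(N, Pow(Mul(Mul(Function('k')(7, -13), -215), -23), -1)) = Mul(-10661, Pow(Mul(Mul(Add(-2, Pow(7, 2), Mul(2, -13, 7)), -215), -23), -1)) = Mul(-10661, Pow(Mul(Mul(Add(-2, 49, -182), -215), -23), -1)) = Mul(-10661, Pow(Mul(Mul(-135, -215), -23), -1)) = Mul(-10661, Pow(Mul(29025, -23), -1)) = Mul(-10661, Pow(-667575, -1)) = Mul(-10661, Rational(-1, 667575)) = Rational(10661, 667575)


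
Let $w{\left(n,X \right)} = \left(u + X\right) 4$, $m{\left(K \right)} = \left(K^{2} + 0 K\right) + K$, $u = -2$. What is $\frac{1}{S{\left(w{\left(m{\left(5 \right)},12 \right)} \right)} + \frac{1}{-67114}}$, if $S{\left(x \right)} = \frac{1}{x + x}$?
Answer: $\frac{2684560}{33517} \approx 80.095$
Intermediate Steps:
$m{\left(K \right)} = K + K^{2}$ ($m{\left(K \right)} = \left(K^{2} + 0\right) + K = K^{2} + K = K + K^{2}$)
$w{\left(n,X \right)} = -8 + 4 X$ ($w{\left(n,X \right)} = \left(-2 + X\right) 4 = -8 + 4 X$)
$S{\left(x \right)} = \frac{1}{2 x}$
$\frac{1}{S{\left(w{\left(m{\left(5 \right)},12 \right)} \right)} + \frac{1}{-67114}} = \frac{1}{\frac{1}{2 \left(-8 + 4 \cdot 12\right)} + \frac{1}{-67114}} = \frac{1}{\frac{1}{2 \left(-8 + 48\right)} - \frac{1}{67114}} = \frac{1}{\frac{1}{2 \cdot 40} - \frac{1}{67114}} = \frac{1}{\frac{1}{2} \cdot \frac{1}{40} - \frac{1}{67114}} = \frac{1}{\frac{1}{80} - \frac{1}{67114}} = \frac{1}{\frac{33517}{2684560}} = \frac{2684560}{33517}$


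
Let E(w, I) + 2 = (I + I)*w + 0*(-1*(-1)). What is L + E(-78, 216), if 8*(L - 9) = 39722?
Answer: -114895/4 ≈ -28724.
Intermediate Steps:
E(w, I) = -2 + 2*I*w (E(w, I) = -2 + ((I + I)*w + 0*(-1*(-1))) = -2 + ((2*I)*w + 0*1) = -2 + (2*I*w + 0) = -2 + 2*I*w)
L = 19897/4 (L = 9 + (⅛)*39722 = 9 + 19861/4 = 19897/4 ≈ 4974.3)
L + E(-78, 216) = 19897/4 + (-2 + 2*216*(-78)) = 19897/4 + (-2 - 33696) = 19897/4 - 33698 = -114895/4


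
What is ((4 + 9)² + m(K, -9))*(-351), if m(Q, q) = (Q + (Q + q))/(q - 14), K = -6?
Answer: -1371708/23 ≈ -59640.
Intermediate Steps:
m(Q, q) = (q + 2*Q)/(-14 + q)
((4 + 9)² + m(K, -9))*(-351) = ((4 + 9)² + (-9 + 2*(-6))/(-14 - 9))*(-351) = (13² + (-9 - 12)/(-23))*(-351) = (169 - 1/23*(-21))*(-351) = (169 + 21/23)*(-351) = (3908/23)*(-351) = -1371708/23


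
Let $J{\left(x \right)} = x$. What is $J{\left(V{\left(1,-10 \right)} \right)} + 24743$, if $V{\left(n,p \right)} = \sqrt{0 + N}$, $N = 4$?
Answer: $24745$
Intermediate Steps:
$V{\left(n,p \right)} = 2$ ($V{\left(n,p \right)} = \sqrt{0 + 4} = \sqrt{4} = 2$)
$J{\left(V{\left(1,-10 \right)} \right)} + 24743 = 2 + 24743 = 24745$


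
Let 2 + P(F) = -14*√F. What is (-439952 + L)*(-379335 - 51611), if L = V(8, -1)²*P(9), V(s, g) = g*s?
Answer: 190809098528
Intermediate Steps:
P(F) = -2 - 14*√F
L = -2816 (L = (-1*8)²*(-2 - 14*√9) = (-8)²*(-2 - 14*3) = 64*(-2 - 42) = 64*(-44) = -2816)
(-439952 + L)*(-379335 - 51611) = (-439952 - 2816)*(-379335 - 51611) = -442768*(-430946) = 190809098528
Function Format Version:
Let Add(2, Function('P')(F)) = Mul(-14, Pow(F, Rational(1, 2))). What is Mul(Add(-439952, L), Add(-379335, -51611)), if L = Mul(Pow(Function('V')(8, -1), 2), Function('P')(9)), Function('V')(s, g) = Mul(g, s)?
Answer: 190809098528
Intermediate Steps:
Function('P')(F) = Add(-2, Mul(-14, Pow(F, Rational(1, 2))))
L = -2816 (L = Mul(Pow(Mul(-1, 8), 2), Add(-2, Mul(-14, Pow(9, Rational(1, 2))))) = Mul(Pow(-8, 2), Add(-2, Mul(-14, 3))) = Mul(64, Add(-2, -42)) = Mul(64, -44) = -2816)
Mul(Add(-439952, L), Add(-379335, -51611)) = Mul(Add(-439952, -2816), Add(-379335, -51611)) = Mul(-442768, -430946) = 190809098528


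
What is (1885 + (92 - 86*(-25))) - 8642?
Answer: -4515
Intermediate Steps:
(1885 + (92 - 86*(-25))) - 8642 = (1885 + (92 + 2150)) - 8642 = (1885 + 2242) - 8642 = 4127 - 8642 = -4515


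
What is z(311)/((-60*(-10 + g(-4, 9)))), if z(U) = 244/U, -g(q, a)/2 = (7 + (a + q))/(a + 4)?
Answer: 793/718410 ≈ 0.0011038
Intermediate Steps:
g(q, a) = -2*(7 + a + q)/(4 + a) (g(q, a) = -2*(7 + (a + q))/(a + 4) = -2*(7 + a + q)/(4 + a))
z(311)/((-60*(-10 + g(-4, 9)))) = (244/311)/((-60*(-10 + 2*(-7 - 1*9 - 1*(-4))/(4 + 9)))) = (244*(1/311))/((-60*(-10 + 2*(-7 - 9 + 4)/13))) = 244/(311*((-60*(-10 + 2*(1/13)*(-12))))) = 244/(311*((-60*(-10 - 24/13)))) = 244/(311*((-60*(-154/13)))) = 244/(311*(9240/13)) = (244/311)*(13/9240) = 793/718410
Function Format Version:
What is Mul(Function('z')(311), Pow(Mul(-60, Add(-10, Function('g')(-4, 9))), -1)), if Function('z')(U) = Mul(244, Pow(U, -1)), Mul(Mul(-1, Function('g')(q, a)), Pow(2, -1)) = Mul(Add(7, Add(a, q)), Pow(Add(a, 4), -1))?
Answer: Rational(793, 718410) ≈ 0.0011038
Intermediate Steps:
Function('g')(q, a) = Mul(-2, Pow(Add(4, a), -1), Add(7, a, q)) (Function('g')(q, a) = Mul(-2, Mul(Add(7, Add(a, q)), Pow(Add(a, 4), -1))) = Mul(-2, Mul(Add(7, a, q), Pow(Add(4, a), -1))) = Mul(-2, Mul(Pow(Add(4, a), -1), Add(7, a, q))) = Mul(-2, Pow(Add(4, a), -1), Add(7, a, q)))
Mul(Function('z')(311), Pow(Mul(-60, Add(-10, Function('g')(-4, 9))), -1)) = Mul(Mul(244, Pow(311, -1)), Pow(Mul(-60, Add(-10, Mul(2, Pow(Add(4, 9), -1), Add(-7, Mul(-1, 9), Mul(-1, -4))))), -1)) = Mul(Mul(244, Rational(1, 311)), Pow(Mul(-60, Add(-10, Mul(2, Pow(13, -1), Add(-7, -9, 4)))), -1)) = Mul(Rational(244, 311), Pow(Mul(-60, Add(-10, Mul(2, Rational(1, 13), -12))), -1)) = Mul(Rational(244, 311), Pow(Mul(-60, Add(-10, Rational(-24, 13))), -1)) = Mul(Rational(244, 311), Pow(Mul(-60, Rational(-154, 13)), -1)) = Mul(Rational(244, 311), Pow(Rational(9240, 13), -1)) = Mul(Rational(244, 311), Rational(13, 9240)) = Rational(793, 718410)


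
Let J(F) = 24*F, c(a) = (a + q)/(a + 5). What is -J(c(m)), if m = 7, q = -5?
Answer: -4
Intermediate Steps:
c(a) = (-5 + a)/(5 + a) (c(a) = (a - 5)/(a + 5) = (-5 + a)/(5 + a))
-J(c(m)) = -24*(-5 + 7)/(5 + 7) = -24*2/12 = -24*(1/12)*2 = -24/6 = -1*4 = -4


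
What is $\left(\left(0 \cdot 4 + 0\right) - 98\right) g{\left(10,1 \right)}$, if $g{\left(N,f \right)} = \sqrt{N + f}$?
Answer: $- 98 \sqrt{11} \approx -325.03$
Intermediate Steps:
$\left(\left(0 \cdot 4 + 0\right) - 98\right) g{\left(10,1 \right)} = \left(\left(0 \cdot 4 + 0\right) - 98\right) \sqrt{10 + 1} = \left(\left(0 + 0\right) - 98\right) \sqrt{11} = \left(0 - 98\right) \sqrt{11} = - 98 \sqrt{11}$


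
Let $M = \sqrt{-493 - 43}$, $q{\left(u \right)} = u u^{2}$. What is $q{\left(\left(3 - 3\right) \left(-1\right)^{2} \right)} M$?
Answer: $0$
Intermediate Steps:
$q{\left(u \right)} = u^{3}$
$M = 2 i \sqrt{134}$ ($M = \sqrt{-536} = 2 i \sqrt{134} \approx 23.152 i$)
$q{\left(\left(3 - 3\right) \left(-1\right)^{2} \right)} M = \left(\left(3 - 3\right) \left(-1\right)^{2}\right)^{3} \cdot 2 i \sqrt{134} = \left(0 \cdot 1\right)^{3} \cdot 2 i \sqrt{134} = 0^{3} \cdot 2 i \sqrt{134} = 0 \cdot 2 i \sqrt{134} = 0$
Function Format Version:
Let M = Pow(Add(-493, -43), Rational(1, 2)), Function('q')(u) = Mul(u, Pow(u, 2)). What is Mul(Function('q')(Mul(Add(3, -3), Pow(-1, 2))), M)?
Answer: 0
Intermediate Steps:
Function('q')(u) = Pow(u, 3)
M = Mul(2, I, Pow(134, Rational(1, 2))) (M = Pow(-536, Rational(1, 2)) = Mul(2, I, Pow(134, Rational(1, 2))) ≈ Mul(23.152, I))
Mul(Function('q')(Mul(Add(3, -3), Pow(-1, 2))), M) = Mul(Pow(Mul(Add(3, -3), Pow(-1, 2)), 3), Mul(2, I, Pow(134, Rational(1, 2)))) = Mul(Pow(Mul(0, 1), 3), Mul(2, I, Pow(134, Rational(1, 2)))) = Mul(Pow(0, 3), Mul(2, I, Pow(134, Rational(1, 2)))) = Mul(0, Mul(2, I, Pow(134, Rational(1, 2)))) = 0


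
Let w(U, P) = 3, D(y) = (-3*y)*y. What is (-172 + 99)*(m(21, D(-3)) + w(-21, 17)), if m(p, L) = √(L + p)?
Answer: -219 - 73*I*√6 ≈ -219.0 - 178.81*I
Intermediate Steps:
D(y) = -3*y²
(-172 + 99)*(m(21, D(-3)) + w(-21, 17)) = (-172 + 99)*(√(-3*(-3)² + 21) + 3) = -73*(√(-3*9 + 21) + 3) = -73*(√(-27 + 21) + 3) = -73*(√(-6) + 3) = -73*(I*√6 + 3) = -73*(3 + I*√6) = -219 - 73*I*√6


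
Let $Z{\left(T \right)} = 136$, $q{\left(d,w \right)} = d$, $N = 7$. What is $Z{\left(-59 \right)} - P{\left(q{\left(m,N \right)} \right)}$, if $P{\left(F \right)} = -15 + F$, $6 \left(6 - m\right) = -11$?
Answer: $\frac{859}{6} \approx 143.17$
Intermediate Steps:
$m = \frac{47}{6}$ ($m = 6 - - \frac{11}{6} = 6 + \frac{11}{6} = \frac{47}{6} \approx 7.8333$)
$Z{\left(-59 \right)} - P{\left(q{\left(m,N \right)} \right)} = 136 - \left(-15 + \frac{47}{6}\right) = 136 - - \frac{43}{6} = 136 + \frac{43}{6} = \frac{859}{6}$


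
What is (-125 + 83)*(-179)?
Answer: 7518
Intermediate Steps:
(-125 + 83)*(-179) = -42*(-179) = 7518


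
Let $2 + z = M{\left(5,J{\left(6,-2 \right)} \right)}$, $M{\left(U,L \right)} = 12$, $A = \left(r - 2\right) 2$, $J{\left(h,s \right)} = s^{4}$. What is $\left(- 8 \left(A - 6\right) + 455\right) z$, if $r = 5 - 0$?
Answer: $4550$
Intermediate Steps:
$r = 5$ ($r = 5 + 0 = 5$)
$A = 6$ ($A = \left(5 - 2\right) 2 = 3 \cdot 2 = 6$)
$z = 10$ ($z = -2 + 12 = 10$)
$\left(- 8 \left(A - 6\right) + 455\right) z = \left(- 8 \left(6 - 6\right) + 455\right) 10 = \left(\left(-8\right) 0 + 455\right) 10 = \left(0 + 455\right) 10 = 455 \cdot 10 = 4550$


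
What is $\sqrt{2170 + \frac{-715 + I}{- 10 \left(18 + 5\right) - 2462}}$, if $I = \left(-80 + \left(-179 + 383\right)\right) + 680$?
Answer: $\frac{\sqrt{3931363823}}{1346} \approx 46.583$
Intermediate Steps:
$I = 804$ ($I = \left(-80 + 204\right) + 680 = 124 + 680 = 804$)
$\sqrt{2170 + \frac{-715 + I}{- 10 \left(18 + 5\right) - 2462}} = \sqrt{2170 + \frac{-715 + 804}{- 10 \left(18 + 5\right) - 2462}} = \sqrt{2170 + \frac{89}{\left(-10\right) 23 - 2462}} = \sqrt{2170 + \frac{89}{-230 - 2462}} = \sqrt{2170 + \frac{89}{-2692}} = \sqrt{2170 + 89 \left(- \frac{1}{2692}\right)} = \sqrt{2170 - \frac{89}{2692}} = \sqrt{\frac{5841551}{2692}} = \frac{\sqrt{3931363823}}{1346}$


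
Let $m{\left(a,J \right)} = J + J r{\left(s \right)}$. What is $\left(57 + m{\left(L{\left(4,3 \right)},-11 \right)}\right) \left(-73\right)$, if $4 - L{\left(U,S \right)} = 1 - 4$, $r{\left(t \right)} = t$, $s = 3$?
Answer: $-949$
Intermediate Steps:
$L{\left(U,S \right)} = 7$ ($L{\left(U,S \right)} = 4 - \left(1 - 4\right) = 4 - -3 = 4 + 3 = 7$)
$m{\left(a,J \right)} = 4 J$ ($m{\left(a,J \right)} = J + J 3 = J + 3 J = 4 J$)
$\left(57 + m{\left(L{\left(4,3 \right)},-11 \right)}\right) \left(-73\right) = \left(57 + 4 \left(-11\right)\right) \left(-73\right) = \left(57 - 44\right) \left(-73\right) = 13 \left(-73\right) = -949$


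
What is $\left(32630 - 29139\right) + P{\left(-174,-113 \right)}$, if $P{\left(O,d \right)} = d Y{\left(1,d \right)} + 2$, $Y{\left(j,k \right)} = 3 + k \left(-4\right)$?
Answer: $-47922$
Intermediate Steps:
$Y{\left(j,k \right)} = 3 - 4 k$
$P{\left(O,d \right)} = 2 + d \left(3 - 4 d\right)$ ($P{\left(O,d \right)} = d \left(3 - 4 d\right) + 2 = 2 + d \left(3 - 4 d\right)$)
$\left(32630 - 29139\right) + P{\left(-174,-113 \right)} = \left(32630 - 29139\right) + \left(2 - - 113 \left(-3 + 4 \left(-113\right)\right)\right) = 3491 + \left(2 - - 113 \left(-3 - 452\right)\right) = 3491 + \left(2 - \left(-113\right) \left(-455\right)\right) = 3491 + \left(2 - 51415\right) = 3491 - 51413 = -47922$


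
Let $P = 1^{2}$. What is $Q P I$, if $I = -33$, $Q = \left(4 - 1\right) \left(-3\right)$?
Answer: $297$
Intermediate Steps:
$Q = -9$ ($Q = 3 \left(-3\right) = -9$)
$P = 1$
$Q P I = \left(-9\right) 1 \left(-33\right) = \left(-9\right) \left(-33\right) = 297$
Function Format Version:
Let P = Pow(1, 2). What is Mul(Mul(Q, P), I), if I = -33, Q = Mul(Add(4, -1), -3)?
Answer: 297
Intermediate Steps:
Q = -9 (Q = Mul(3, -3) = -9)
P = 1
Mul(Mul(Q, P), I) = Mul(Mul(-9, 1), -33) = Mul(-9, -33) = 297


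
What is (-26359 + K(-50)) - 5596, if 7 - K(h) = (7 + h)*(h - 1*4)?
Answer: -34270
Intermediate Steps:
K(h) = 7 - (-4 + h)*(7 + h) (K(h) = 7 - (7 + h)*(h - 1*4) = 7 - (7 + h)*(h - 4) = 7 - (7 + h)*(-4 + h) = 7 - (-4 + h)*(7 + h))
(-26359 + K(-50)) - 5596 = (-26359 + (35 - 1*(-50)² - 3*(-50))) - 5596 = (-26359 + (35 - 1*2500 + 150)) - 5596 = (-26359 + (35 - 2500 + 150)) - 5596 = (-26359 - 2315) - 5596 = -28674 - 5596 = -34270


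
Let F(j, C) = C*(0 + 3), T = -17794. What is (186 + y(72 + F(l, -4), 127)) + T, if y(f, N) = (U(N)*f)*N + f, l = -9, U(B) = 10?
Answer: 58652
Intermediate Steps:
F(j, C) = 3*C (F(j, C) = C*3 = 3*C)
y(f, N) = f + 10*N*f (y(f, N) = (10*f)*N + f = 10*N*f + f = f + 10*N*f)
(186 + y(72 + F(l, -4), 127)) + T = (186 + (72 + 3*(-4))*(1 + 10*127)) - 17794 = (186 + (72 - 12)*(1 + 1270)) - 17794 = (186 + 60*1271) - 17794 = (186 + 76260) - 17794 = 76446 - 17794 = 58652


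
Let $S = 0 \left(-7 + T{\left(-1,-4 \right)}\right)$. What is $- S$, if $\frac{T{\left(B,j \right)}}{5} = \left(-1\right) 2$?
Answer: $0$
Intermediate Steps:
$T{\left(B,j \right)} = -10$ ($T{\left(B,j \right)} = 5 \left(\left(-1\right) 2\right) = 5 \left(-2\right) = -10$)
$S = 0$ ($S = 0 \left(-7 - 10\right) = 0 \left(-17\right) = 0$)
$- S = \left(-1\right) 0 = 0$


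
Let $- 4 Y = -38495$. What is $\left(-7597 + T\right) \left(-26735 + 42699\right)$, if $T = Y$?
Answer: $32355037$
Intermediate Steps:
$Y = \frac{38495}{4}$ ($Y = \left(- \frac{1}{4}\right) \left(-38495\right) = \frac{38495}{4} \approx 9623.8$)
$T = \frac{38495}{4} \approx 9623.8$
$\left(-7597 + T\right) \left(-26735 + 42699\right) = \left(-7597 + \frac{38495}{4}\right) \left(-26735 + 42699\right) = \frac{8107}{4} \cdot 15964 = 32355037$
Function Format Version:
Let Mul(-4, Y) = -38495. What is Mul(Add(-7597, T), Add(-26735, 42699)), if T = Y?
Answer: 32355037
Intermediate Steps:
Y = Rational(38495, 4) (Y = Mul(Rational(-1, 4), -38495) = Rational(38495, 4) ≈ 9623.8)
T = Rational(38495, 4) ≈ 9623.8
Mul(Add(-7597, T), Add(-26735, 42699)) = Mul(Add(-7597, Rational(38495, 4)), Add(-26735, 42699)) = Mul(Rational(8107, 4), 15964) = 32355037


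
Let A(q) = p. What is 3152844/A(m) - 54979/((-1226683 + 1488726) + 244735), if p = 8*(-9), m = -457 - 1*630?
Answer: -11095805105/253389 ≈ -43790.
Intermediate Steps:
m = -1087 (m = -457 - 630 = -1087)
p = -72
A(q) = -72
3152844/A(m) - 54979/((-1226683 + 1488726) + 244735) = 3152844/(-72) - 54979/((-1226683 + 1488726) + 244735) = 3152844*(-1/72) - 54979/(262043 + 244735) = -87579/2 - 54979/506778 = -11095805105/253389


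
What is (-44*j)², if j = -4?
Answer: 30976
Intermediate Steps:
(-44*j)² = (-44*(-4))² = 176² = 30976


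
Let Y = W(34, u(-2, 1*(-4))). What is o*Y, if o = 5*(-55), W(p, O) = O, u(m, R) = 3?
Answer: -825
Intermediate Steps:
o = -275
Y = 3
o*Y = -275*3 = -825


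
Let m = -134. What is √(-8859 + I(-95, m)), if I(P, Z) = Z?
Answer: 23*I*√17 ≈ 94.831*I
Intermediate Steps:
√(-8859 + I(-95, m)) = √(-8859 - 134) = √(-8993) = 23*I*√17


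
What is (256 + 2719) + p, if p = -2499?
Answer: 476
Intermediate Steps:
(256 + 2719) + p = (256 + 2719) - 2499 = 2975 - 2499 = 476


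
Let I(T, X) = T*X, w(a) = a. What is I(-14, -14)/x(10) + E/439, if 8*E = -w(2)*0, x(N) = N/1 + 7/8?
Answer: 1568/87 ≈ 18.023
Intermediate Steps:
x(N) = 7/8 + N (x(N) = N*1 + 7*(⅛) = N + 7/8 = 7/8 + N)
E = 0 (E = (-1*2*0)/8 = (-2*0)/8 = (⅛)*0 = 0)
I(-14, -14)/x(10) + E/439 = (-14*(-14))/(7/8 + 10) + 0/439 = 196/(87/8) + 0*(1/439) = 196*(8/87) + 0 = 1568/87 + 0 = 1568/87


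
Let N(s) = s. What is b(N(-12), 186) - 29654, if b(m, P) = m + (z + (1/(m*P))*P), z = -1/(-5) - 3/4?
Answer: -889999/30 ≈ -29667.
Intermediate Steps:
z = -11/20 (z = -1*(-1/5) - 3*1/4 = 1/5 - 3/4 = -11/20 ≈ -0.55000)
b(m, P) = -11/20 + m + 1/m (b(m, P) = m + (-11/20 + (1/(m*P))*P) = m + (-11/20 + (1/(P*m))*P) = m + (-11/20 + 1/m) = -11/20 + m + 1/m)
b(N(-12), 186) - 29654 = (-11/20 - 12 + 1/(-12)) - 29654 = (-11/20 - 12 - 1/12) - 29654 = -379/30 - 29654 = -889999/30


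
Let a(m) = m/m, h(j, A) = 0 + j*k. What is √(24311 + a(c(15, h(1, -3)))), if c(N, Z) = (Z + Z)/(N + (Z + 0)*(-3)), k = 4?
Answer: 2*√6078 ≈ 155.92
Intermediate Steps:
h(j, A) = 4*j (h(j, A) = 0 + j*4 = 0 + 4*j = 4*j)
c(N, Z) = 2*Z/(N - 3*Z) (c(N, Z) = (2*Z)/(N + Z*(-3)) = (2*Z)/(N - 3*Z) = 2*Z/(N - 3*Z))
a(m) = 1
√(24311 + a(c(15, h(1, -3)))) = √(24311 + 1) = √24312 = 2*√6078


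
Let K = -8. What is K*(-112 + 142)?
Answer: -240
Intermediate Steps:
K*(-112 + 142) = -8*(-112 + 142) = -8*30 = -240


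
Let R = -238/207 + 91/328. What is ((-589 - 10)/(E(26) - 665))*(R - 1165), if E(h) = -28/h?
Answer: -616403867729/587911464 ≈ -1048.5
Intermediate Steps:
R = -59227/67896 (R = -238*1/207 + 91*(1/328) = -238/207 + 91/328 = -59227/67896 ≈ -0.87232)
((-589 - 10)/(E(26) - 665))*(R - 1165) = ((-589 - 10)/(-28/26 - 665))*(-59227/67896 - 1165) = -599/(-28*1/26 - 665)*(-79158067/67896) = -599/(-14/13 - 665)*(-79158067/67896) = -599/(-8659/13)*(-79158067/67896) = -599*(-13/8659)*(-79158067/67896) = (7787/8659)*(-79158067/67896) = -616403867729/587911464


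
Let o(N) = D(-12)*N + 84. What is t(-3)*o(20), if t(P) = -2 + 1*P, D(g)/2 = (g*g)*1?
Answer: -29220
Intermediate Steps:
D(g) = 2*g² (D(g) = 2*((g*g)*1) = 2*(g²*1) = 2*g²)
o(N) = 84 + 288*N (o(N) = (2*(-12)²)*N + 84 = (2*144)*N + 84 = 288*N + 84 = 84 + 288*N)
t(P) = -2 + P
t(-3)*o(20) = (-2 - 3)*(84 + 288*20) = -5*(84 + 5760) = -5*5844 = -29220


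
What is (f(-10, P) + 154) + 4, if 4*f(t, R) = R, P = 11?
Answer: 643/4 ≈ 160.75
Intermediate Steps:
f(t, R) = R/4
(f(-10, P) + 154) + 4 = ((1/4)*11 + 154) + 4 = (11/4 + 154) + 4 = 627/4 + 4 = 643/4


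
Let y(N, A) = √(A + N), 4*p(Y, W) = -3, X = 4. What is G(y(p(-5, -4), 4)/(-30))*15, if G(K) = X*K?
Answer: -√13 ≈ -3.6056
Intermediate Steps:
p(Y, W) = -¾ (p(Y, W) = (¼)*(-3) = -¾)
G(K) = 4*K
G(y(p(-5, -4), 4)/(-30))*15 = (4*(√(4 - ¾)/(-30)))*15 = (4*(√(13/4)*(-1/30)))*15 = (4*((√13/2)*(-1/30)))*15 = (4*(-√13/60))*15 = -√13/15*15 = -√13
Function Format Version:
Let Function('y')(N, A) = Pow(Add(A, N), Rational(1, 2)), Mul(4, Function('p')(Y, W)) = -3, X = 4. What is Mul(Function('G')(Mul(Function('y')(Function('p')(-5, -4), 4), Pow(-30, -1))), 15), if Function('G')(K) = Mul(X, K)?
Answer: Mul(-1, Pow(13, Rational(1, 2))) ≈ -3.6056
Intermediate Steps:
Function('p')(Y, W) = Rational(-3, 4) (Function('p')(Y, W) = Mul(Rational(1, 4), -3) = Rational(-3, 4))
Function('G')(K) = Mul(4, K)
Mul(Function('G')(Mul(Function('y')(Function('p')(-5, -4), 4), Pow(-30, -1))), 15) = Mul(Mul(4, Mul(Pow(Add(4, Rational(-3, 4)), Rational(1, 2)), Pow(-30, -1))), 15) = Mul(Mul(4, Mul(Pow(Rational(13, 4), Rational(1, 2)), Rational(-1, 30))), 15) = Mul(Mul(4, Mul(Mul(Rational(1, 2), Pow(13, Rational(1, 2))), Rational(-1, 30))), 15) = Mul(Mul(4, Mul(Rational(-1, 60), Pow(13, Rational(1, 2)))), 15) = Mul(Mul(Rational(-1, 15), Pow(13, Rational(1, 2))), 15) = Mul(-1, Pow(13, Rational(1, 2)))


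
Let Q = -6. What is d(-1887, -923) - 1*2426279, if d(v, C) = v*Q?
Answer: -2414957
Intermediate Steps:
d(v, C) = -6*v (d(v, C) = v*(-6) = -6*v)
d(-1887, -923) - 1*2426279 = -6*(-1887) - 1*2426279 = 11322 - 2426279 = -2414957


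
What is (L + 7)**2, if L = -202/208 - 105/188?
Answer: 714974121/23892544 ≈ 29.925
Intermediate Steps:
L = -7477/4888 (L = -202*1/208 - 105*1/188 = -101/104 - 105/188 = -7477/4888 ≈ -1.5297)
(L + 7)**2 = (-7477/4888 + 7)**2 = (26739/4888)**2 = 714974121/23892544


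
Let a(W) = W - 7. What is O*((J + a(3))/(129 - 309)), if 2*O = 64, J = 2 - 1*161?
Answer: 1304/45 ≈ 28.978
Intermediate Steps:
J = -159 (J = 2 - 161 = -159)
O = 32 (O = (1/2)*64 = 32)
a(W) = -7 + W
O*((J + a(3))/(129 - 309)) = 32*((-159 + (-7 + 3))/(129 - 309)) = 32*((-159 - 4)/(-180)) = 32*(-163*(-1/180)) = 32*(163/180) = 1304/45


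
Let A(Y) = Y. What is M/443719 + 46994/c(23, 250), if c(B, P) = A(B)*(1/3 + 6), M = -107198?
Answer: 62509546532/193905203 ≈ 322.37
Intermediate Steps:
c(B, P) = 19*B/3 (c(B, P) = B*(1/3 + 6) = B*(⅓ + 6) = B*(19/3) = 19*B/3)
M/443719 + 46994/c(23, 250) = -107198/443719 + 46994/(((19/3)*23)) = -107198*1/443719 + 46994/(437/3) = -107198/443719 + 46994*(3/437) = -107198/443719 + 140982/437 = 62509546532/193905203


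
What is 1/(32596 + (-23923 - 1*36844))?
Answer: -1/28171 ≈ -3.5497e-5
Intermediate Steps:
1/(32596 + (-23923 - 1*36844)) = 1/(32596 + (-23923 - 36844)) = 1/(32596 - 60767) = 1/(-28171) = -1/28171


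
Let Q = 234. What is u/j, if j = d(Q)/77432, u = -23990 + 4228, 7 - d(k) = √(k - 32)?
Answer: 10711478288/153 + 1530211184*√202/153 ≈ 2.1216e+8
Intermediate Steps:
d(k) = 7 - √(-32 + k) (d(k) = 7 - √(k - 32) = 7 - √(-32 + k))
u = -19762
j = 7/77432 - √202/77432 (j = (7 - √(-32 + 234))/77432 = (7 - √202)*(1/77432) = 7/77432 - √202/77432 ≈ -9.3148e-5)
u/j = -19762/(7/77432 - √202/77432)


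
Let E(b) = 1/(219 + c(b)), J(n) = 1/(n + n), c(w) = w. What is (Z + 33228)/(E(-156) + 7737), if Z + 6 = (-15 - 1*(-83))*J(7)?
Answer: 523323/121858 ≈ 4.2945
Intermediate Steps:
J(n) = 1/(2*n)
E(b) = 1/(219 + b)
Z = -8/7 (Z = -6 + (-15 - 1*(-83))*((½)/7) = -6 + (-15 + 83)*((½)*(⅐)) = -6 + 68*(1/14) = -6 + 34/7 = -8/7 ≈ -1.1429)
(Z + 33228)/(E(-156) + 7737) = (-8/7 + 33228)/(1/(219 - 156) + 7737) = 232588/(7*(1/63 + 7737)) = 232588/(7*(487432/63)) = (232588/7)*(63/487432) = 523323/121858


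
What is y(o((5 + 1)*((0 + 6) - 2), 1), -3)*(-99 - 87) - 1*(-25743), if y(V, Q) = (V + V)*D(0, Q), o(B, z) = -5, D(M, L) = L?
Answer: 20163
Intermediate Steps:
y(V, Q) = 2*Q*V (y(V, Q) = (V + V)*Q = (2*V)*Q = 2*Q*V)
y(o((5 + 1)*((0 + 6) - 2), 1), -3)*(-99 - 87) - 1*(-25743) = (2*(-3)*(-5))*(-99 - 87) - 1*(-25743) = 30*(-186) + 25743 = -5580 + 25743 = 20163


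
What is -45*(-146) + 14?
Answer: 6584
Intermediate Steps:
-45*(-146) + 14 = 6570 + 14 = 6584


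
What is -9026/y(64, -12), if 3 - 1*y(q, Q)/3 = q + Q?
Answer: 9026/147 ≈ 61.401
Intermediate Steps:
y(q, Q) = 9 - 3*Q - 3*q (y(q, Q) = 9 - 3*(q + Q) = 9 - 3*(Q + q) = 9 + (-3*Q - 3*q) = 9 - 3*Q - 3*q)
-9026/y(64, -12) = -9026/(9 - 3*(-12) - 3*64) = -9026/(9 + 36 - 192) = -9026/(-147) = -9026*(-1/147) = 9026/147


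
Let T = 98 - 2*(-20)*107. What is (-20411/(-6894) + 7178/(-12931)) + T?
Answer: 390497012201/89146314 ≈ 4380.4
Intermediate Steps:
T = 4378 (T = 98 + 40*107 = 98 + 4280 = 4378)
(-20411/(-6894) + 7178/(-12931)) + T = (-20411/(-6894) + 7178/(-12931)) + 4378 = (-20411*(-1/6894) + 7178*(-1/12931)) + 4378 = (20411/6894 - 7178/12931) + 4378 = 214449509/89146314 + 4378 = 390497012201/89146314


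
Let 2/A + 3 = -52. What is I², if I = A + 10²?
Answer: 30228004/3025 ≈ 9992.7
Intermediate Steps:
A = -2/55 (A = 2/(-3 - 52) = 2/(-55) = 2*(-1/55) = -2/55 ≈ -0.036364)
I = 5498/55 (I = -2/55 + 10² = -2/55 + 100 = 5498/55 ≈ 99.964)
I² = (5498/55)² = 30228004/3025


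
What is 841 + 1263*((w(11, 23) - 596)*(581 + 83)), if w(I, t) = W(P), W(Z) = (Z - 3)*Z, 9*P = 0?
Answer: -499823831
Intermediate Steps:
P = 0 (P = (1/9)*0 = 0)
W(Z) = Z*(-3 + Z) (W(Z) = (-3 + Z)*Z = Z*(-3 + Z))
w(I, t) = 0 (w(I, t) = 0*(-3 + 0) = 0*(-3) = 0)
841 + 1263*((w(11, 23) - 596)*(581 + 83)) = 841 + 1263*((0 - 596)*(581 + 83)) = 841 + 1263*(-596*664) = 841 + 1263*(-395744) = 841 - 499824672 = -499823831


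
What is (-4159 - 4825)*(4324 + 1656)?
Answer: -53724320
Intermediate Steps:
(-4159 - 4825)*(4324 + 1656) = -8984*5980 = -53724320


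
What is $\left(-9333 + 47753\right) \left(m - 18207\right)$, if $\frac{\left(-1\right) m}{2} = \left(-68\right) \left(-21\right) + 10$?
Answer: $-810008860$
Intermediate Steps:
$m = -2876$ ($m = - 2 \left(\left(-68\right) \left(-21\right) + 10\right) = - 2 \left(1428 + 10\right) = \left(-2\right) 1438 = -2876$)
$\left(-9333 + 47753\right) \left(m - 18207\right) = \left(-9333 + 47753\right) \left(-2876 - 18207\right) = 38420 \left(-21083\right) = -810008860$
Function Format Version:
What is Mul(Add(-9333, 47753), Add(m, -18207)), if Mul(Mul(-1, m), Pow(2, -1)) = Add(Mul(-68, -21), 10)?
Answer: -810008860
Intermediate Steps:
m = -2876 (m = Mul(-2, Add(Mul(-68, -21), 10)) = Mul(-2, Add(1428, 10)) = Mul(-2, 1438) = -2876)
Mul(Add(-9333, 47753), Add(m, -18207)) = Mul(Add(-9333, 47753), Add(-2876, -18207)) = Mul(38420, -21083) = -810008860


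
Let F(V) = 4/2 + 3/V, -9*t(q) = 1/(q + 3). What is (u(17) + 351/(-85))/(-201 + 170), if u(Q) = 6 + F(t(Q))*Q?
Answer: 777251/2635 ≈ 294.97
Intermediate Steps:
t(q) = -1/(9*(3 + q)) (t(q) = -1/(9*(q + 3)) = -1/(9*(3 + q)))
F(V) = 2 + 3/V (F(V) = 4*(½) + 3/V = 2 + 3/V)
u(Q) = 6 + Q*(-79 - 27*Q) (u(Q) = 6 + (2 + 3/((-1/(27 + 9*Q))))*Q = 6 + (2 + 3*(-27 - 9*Q))*Q = 6 + (2 + (-81 - 27*Q))*Q = 6 + (-79 - 27*Q)*Q = 6 + Q*(-79 - 27*Q))
(u(17) + 351/(-85))/(-201 + 170) = ((6 - 1*17*(79 + 27*17)) + 351/(-85))/(-201 + 170) = ((6 - 1*17*(79 + 459)) + 351*(-1/85))/(-31) = ((6 - 1*17*538) - 351/85)*(-1/31) = ((6 - 9146) - 351/85)*(-1/31) = (-9140 - 351/85)*(-1/31) = -777251/85*(-1/31) = 777251/2635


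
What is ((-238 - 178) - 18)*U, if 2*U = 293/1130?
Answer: -63581/1130 ≈ -56.266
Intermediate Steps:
U = 293/2260 (U = (293/1130)/2 = (293*(1/1130))/2 = (½)*(293/1130) = 293/2260 ≈ 0.12965)
((-238 - 178) - 18)*U = ((-238 - 178) - 18)*(293/2260) = (-416 - 18)*(293/2260) = -434*293/2260 = -63581/1130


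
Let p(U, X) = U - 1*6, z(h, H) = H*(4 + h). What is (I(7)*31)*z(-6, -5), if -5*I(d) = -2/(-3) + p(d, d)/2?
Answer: -217/3 ≈ -72.333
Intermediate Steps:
p(U, X) = -6 + U (p(U, X) = U - 6 = -6 + U)
I(d) = 7/15 - d/10 (I(d) = -(-2/(-3) + (-6 + d)/2)/5 = -(-2*(-⅓) + (-6 + d)*(½))/5 = -(⅔ + (-3 + d/2))/5 = -(-7/3 + d/2)/5 = 7/15 - d/10)
(I(7)*31)*z(-6, -5) = ((7/15 - ⅒*7)*31)*(-5*(4 - 6)) = ((7/15 - 7/10)*31)*(-5*(-2)) = -7/30*31*10 = -217/30*10 = -217/3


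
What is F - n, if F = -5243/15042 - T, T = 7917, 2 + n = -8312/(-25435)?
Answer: -3028484116859/382593270 ≈ -7915.7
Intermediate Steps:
n = -42558/25435 (n = -2 - 8312/(-25435) = -2 - 8312*(-1/25435) = -2 + 8312/25435 = -42558/25435 ≈ -1.6732)
F = -119092757/15042 (F = -5243/15042 - 1*7917 = -5243*1/15042 - 7917 = -5243/15042 - 7917 = -119092757/15042 ≈ -7917.4)
F - n = -119092757/15042 - 1*(-42558/25435) = -119092757/15042 + 42558/25435 = -3028484116859/382593270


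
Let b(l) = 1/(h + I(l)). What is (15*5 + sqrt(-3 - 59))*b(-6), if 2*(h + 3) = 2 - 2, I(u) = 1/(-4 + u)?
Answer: -750/31 - 10*I*sqrt(62)/31 ≈ -24.194 - 2.54*I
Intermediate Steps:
h = -3 (h = -3 + (2 - 2)/2 = -3 + (1/2)*0 = -3 + 0 = -3)
b(l) = 1/(-3 + 1/(-4 + l))
(15*5 + sqrt(-3 - 59))*b(-6) = (15*5 + sqrt(-3 - 59))*((4 - 1*(-6))/(-13 + 3*(-6))) = (75 + sqrt(-62))*((4 + 6)/(-13 - 18)) = (75 + I*sqrt(62))*(10/(-31)) = (75 + I*sqrt(62))*(-1/31*10) = (75 + I*sqrt(62))*(-10/31) = -750/31 - 10*I*sqrt(62)/31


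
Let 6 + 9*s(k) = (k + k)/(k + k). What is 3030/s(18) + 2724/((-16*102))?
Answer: -741971/136 ≈ -5455.7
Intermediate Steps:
s(k) = -5/9 (s(k) = -2/3 + ((k + k)/(k + k))/9 = -2/3 + ((2*k)/((2*k)))/9 = -2/3 + ((2*k)*(1/(2*k)))/9 = -2/3 + (1/9)*1 = -2/3 + 1/9 = -5/9)
3030/s(18) + 2724/((-16*102)) = 3030/(-5/9) + 2724/((-16*102)) = 3030*(-9/5) + 2724/(-1632) = -5454 + 2724*(-1/1632) = -5454 - 227/136 = -741971/136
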